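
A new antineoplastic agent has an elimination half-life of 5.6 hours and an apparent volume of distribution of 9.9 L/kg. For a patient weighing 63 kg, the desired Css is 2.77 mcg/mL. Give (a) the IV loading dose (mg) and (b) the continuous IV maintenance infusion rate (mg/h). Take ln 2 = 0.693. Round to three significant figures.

(a) 1730 mg; (b) 214 mg/h

Vd = 9.9 L/kg × 63 kg = 623.7 L
LD = Vd × C = 623.7 × 2.77 = 1728 mg
CL = 0.693 × Vd / t½ = 0.693 × 623.7 / 5.6 = 77.18 L/h
Infusion rate = CL × Css = 77.18 × 2.77 = 213.8 mg/h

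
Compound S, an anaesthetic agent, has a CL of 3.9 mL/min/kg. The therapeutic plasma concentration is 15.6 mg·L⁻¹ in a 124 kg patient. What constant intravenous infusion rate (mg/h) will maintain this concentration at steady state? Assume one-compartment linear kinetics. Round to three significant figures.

CL = 3.9 mL/min/kg × 124 kg = 483.6 mL/min = 483.6 × 60/1000 = 29.02 L/h
At steady state, infusion rate equals elimination rate: rate in = CL × Css.
R₀ = 29.02 × 15.6 = 452.7 mg/h

453 mg/h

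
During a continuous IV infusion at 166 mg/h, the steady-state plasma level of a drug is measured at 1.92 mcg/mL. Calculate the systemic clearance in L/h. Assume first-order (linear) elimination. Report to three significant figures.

86.5 L/h

At steady state, infusion rate = CL × Css, so CL = rate / Css.
CL = 166 / 1.92 = 86.46 L/h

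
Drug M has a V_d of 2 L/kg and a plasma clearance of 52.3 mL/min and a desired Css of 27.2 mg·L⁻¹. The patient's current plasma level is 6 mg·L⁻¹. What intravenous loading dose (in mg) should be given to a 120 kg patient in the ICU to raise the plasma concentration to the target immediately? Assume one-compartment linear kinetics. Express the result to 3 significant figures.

5090 mg

Vd = 2 L/kg × 120 kg = 240.0 L
Concentration deficit ΔC = 27.2 − 6 = 21.20 mg/L
LD = Vd × ΔC = 240.0 × 21.20 = 5088 mg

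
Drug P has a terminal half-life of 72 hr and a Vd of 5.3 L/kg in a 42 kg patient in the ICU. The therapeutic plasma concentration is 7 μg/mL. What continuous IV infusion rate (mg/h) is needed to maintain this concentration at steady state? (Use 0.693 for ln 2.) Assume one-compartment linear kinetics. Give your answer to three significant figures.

15.0 mg/h

Total Vd = 5.3 × 42 = 222.6 L
CL = ln 2 · Vd / t½ = 0.693 × 222.6 / 72 = 2.143 L/h
Infusion rate = CL × Css = 2.143 × 7 = 15.00 mg/h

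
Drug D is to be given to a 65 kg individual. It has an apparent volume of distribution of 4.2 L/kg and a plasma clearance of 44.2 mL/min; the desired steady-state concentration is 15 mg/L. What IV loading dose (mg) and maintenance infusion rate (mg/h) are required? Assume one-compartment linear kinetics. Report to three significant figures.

(a) 4100 mg; (b) 39.8 mg/h

Total Vd = 4.2 × 65 = 273.0 L
Loading dose = Vd × C = 273.0 × 15 = 4095 mg
CL = 44.2 mL/min × 60/1000 = 2.652 L/h
Maintenance: replace elimination → rate = CL × Css = 2.652 × 15 = 39.78 mg/h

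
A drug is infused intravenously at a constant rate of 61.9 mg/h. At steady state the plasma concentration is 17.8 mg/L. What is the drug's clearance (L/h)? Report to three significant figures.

3.48 L/h

At steady state, infusion rate = CL × Css, so CL = rate / Css.
CL = 61.9 / 17.8 = 3.478 L/h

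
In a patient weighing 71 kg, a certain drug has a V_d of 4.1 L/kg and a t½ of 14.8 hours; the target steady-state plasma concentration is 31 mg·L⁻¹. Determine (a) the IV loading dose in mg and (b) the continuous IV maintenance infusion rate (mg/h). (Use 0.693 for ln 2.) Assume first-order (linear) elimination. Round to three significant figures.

Vd = 4.1 L/kg × 71 kg = 291.1 L
LD = Vd × C = 291.1 × 31 = 9024 mg
CL = 0.693 × Vd / t½ = 0.693 × 291.1 / 14.8 = 13.63 L/h
Infusion rate = CL × Css = 13.63 × 31 = 422.5 mg/h

(a) 9020 mg; (b) 423 mg/h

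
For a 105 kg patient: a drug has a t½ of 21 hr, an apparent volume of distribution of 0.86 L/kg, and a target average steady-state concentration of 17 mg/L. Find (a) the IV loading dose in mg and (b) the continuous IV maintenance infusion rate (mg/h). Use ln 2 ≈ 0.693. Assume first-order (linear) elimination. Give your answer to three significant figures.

Vd(total) = 105 kg × 0.86 L/kg = 90.30 L
LD = Vd × C = 90.30 × 17 = 1535 mg
CL = 0.693 × Vd / t½ = 0.693 × 90.30 / 21 = 2.980 L/h
Infusion rate = CL × Css = 2.980 × 17 = 50.66 mg/h

(a) 1540 mg; (b) 50.7 mg/h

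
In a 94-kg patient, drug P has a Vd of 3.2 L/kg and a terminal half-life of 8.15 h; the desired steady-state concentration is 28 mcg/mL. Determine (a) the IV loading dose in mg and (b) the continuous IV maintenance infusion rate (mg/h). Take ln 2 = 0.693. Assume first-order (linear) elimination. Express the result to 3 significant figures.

Vd(total) = 94 kg × 3.2 L/kg = 300.8 L
LD = Vd × C = 300.8 × 28 = 8422 mg
CL = 0.693 × Vd / t½ = 0.693 × 300.8 / 8.15 = 25.58 L/h
Infusion rate = CL × Css = 25.58 × 28 = 716.2 mg/h

(a) 8420 mg; (b) 716 mg/h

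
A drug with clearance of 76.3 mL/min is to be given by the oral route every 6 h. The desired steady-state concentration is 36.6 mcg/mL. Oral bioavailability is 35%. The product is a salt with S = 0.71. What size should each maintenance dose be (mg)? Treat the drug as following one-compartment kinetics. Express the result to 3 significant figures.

4050 mg

Convert clearance: 76.3 mL/min × 60 min/h ÷ 1000 mL/L = 4.578 L/h
D = CL × Css × τ / F / S = 4.578 × 36.6 × 6 / 0.35 / 0.71 = 4046 mg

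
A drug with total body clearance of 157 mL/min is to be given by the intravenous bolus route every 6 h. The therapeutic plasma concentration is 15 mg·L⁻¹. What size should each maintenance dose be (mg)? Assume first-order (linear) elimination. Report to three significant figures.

CL = 157 mL/min × 60/1000 = 9.420 L/h
At steady state, dose per interval replaces the amount cleared in that interval: D/τ = CL·Css.
D = CL × Css × τ = 9.420 × 15 × 6 = 847.8 mg

848 mg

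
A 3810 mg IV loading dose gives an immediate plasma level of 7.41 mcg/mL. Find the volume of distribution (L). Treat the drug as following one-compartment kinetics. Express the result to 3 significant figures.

514 L

Immediately after an IV bolus, C₀ = Dose / Vd, so Vd = Dose / C₀.
Vd = 3810 / 7.41 = 514.2 L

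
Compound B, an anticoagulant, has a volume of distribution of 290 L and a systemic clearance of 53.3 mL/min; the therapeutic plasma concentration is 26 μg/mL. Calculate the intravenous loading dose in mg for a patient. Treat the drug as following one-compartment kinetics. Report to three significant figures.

The loading dose fills Vd to the target concentration; clearance is irrelevant here.
LD = Vd × C = 290.0 × 26.00 = 7540 mg

7540 mg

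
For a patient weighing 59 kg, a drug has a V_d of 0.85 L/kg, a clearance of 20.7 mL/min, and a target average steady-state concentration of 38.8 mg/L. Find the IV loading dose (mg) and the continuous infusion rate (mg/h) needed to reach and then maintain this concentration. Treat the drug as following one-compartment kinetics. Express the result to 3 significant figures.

(a) 1950 mg; (b) 48.2 mg/h

Total Vd = 0.85 × 59 = 50.15 L
Loading: fill Vd to C_target → 50.15 L × 38.8 mg/L = 1946 mg
Convert clearance: 20.7 mL/min × 60 min/h ÷ 1000 mL/L = 1.242 L/h
Maintenance: replace elimination → rate = CL × Css = 1.242 × 38.8 = 48.19 mg/h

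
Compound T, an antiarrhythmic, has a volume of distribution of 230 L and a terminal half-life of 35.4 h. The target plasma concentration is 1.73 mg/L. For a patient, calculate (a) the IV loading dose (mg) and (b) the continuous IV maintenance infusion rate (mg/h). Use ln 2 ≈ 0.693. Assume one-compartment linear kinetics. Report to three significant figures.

LD = Vd × C = 230.0 × 1.73 = 397.9 mg
CL = 0.693 × Vd / t½ = 0.693 × 230.0 / 35.4 = 4.503 L/h
Infusion rate = CL × Css = 4.503 × 1.73 = 7.790 mg/h

(a) 398 mg; (b) 7.79 mg/h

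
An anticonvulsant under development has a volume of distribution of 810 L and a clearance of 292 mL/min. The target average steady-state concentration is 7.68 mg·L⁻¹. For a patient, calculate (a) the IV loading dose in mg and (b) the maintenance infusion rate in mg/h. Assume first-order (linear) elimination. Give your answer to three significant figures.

Loading: fill Vd to C_target → 810.0 L × 7.68 mg/L = 6221 mg
CL = 292 mL/min = 292 × 0.06 = 17.52 L/h
Infusion rate = 17.52 L/h × 7.68 mg/L = 134.6 mg/h

(a) 6220 mg; (b) 135 mg/h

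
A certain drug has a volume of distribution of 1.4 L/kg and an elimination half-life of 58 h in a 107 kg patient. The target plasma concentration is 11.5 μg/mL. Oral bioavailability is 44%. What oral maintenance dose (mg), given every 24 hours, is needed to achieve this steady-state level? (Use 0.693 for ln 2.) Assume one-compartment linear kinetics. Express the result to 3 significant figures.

Vd = 1.4 L/kg × 107 kg = 149.8 L
CL = ln 2 · Vd / t½ = 0.693 × 149.8 / 58 = 1.790 L/h
D = CL × Css × τ / F = 1.790 × 11.5 × 24 / 0.44 = 1123 mg

1120 mg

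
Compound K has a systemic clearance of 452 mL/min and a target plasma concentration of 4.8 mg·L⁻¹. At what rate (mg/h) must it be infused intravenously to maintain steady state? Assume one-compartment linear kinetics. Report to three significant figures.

Convert clearance: 452 mL/min × 60 min/h ÷ 1000 mL/L = 27.12 L/h
R₀ = 27.12 × 4.8 = 130.2 mg/h

130 mg/h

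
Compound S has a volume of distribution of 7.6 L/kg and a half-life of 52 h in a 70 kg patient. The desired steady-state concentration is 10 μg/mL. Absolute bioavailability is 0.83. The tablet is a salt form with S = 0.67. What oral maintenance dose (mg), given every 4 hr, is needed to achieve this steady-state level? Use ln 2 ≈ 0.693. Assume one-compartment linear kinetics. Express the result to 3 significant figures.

Total Vd = 7.6 × 70 = 532.0 L
CL = ln 2 · Vd / t½ = 0.693 × 532.0 / 52 = 7.090 L/h
D = CL × Css × τ / F / S = 7.090 × 10 × 4 / 0.83 / 0.67 = 510.0 mg

510 mg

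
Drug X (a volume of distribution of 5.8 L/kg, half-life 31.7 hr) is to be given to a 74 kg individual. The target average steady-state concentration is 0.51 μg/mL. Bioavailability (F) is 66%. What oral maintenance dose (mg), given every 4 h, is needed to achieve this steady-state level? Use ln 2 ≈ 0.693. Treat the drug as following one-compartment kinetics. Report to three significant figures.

Vd(total) = 74 kg × 5.8 L/kg = 429.2 L
CL = ln 2 · Vd / t½ = 0.693 × 429.2 / 31.7 = 9.383 L/h
D = CL × Css × τ / F = 9.383 × 0.51 × 4 / 0.66 = 29.00 mg

29.0 mg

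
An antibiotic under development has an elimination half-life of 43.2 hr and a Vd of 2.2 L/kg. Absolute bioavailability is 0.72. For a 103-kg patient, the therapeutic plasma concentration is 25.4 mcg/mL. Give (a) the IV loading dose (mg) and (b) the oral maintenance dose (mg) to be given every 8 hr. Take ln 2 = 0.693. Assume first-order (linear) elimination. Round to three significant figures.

Total Vd = 2.2 × 103 = 226.6 L
LD = Vd × C = 226.6 × 25.4 = 5756 mg
CL = 0.693 × Vd / t½ = 0.693 × 226.6 / 43.2 = 3.635 L/h
D = CL × Css × τ / F = 3.635 × 25.4 × 8 / 0.72 = 1026 mg

(a) 5760 mg; (b) 1030 mg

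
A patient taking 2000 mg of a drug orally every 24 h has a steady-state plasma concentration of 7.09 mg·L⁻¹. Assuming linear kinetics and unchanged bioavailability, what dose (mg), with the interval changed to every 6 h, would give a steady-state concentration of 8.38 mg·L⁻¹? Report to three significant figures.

With linear kinetics, Css is proportional to dose rate (D/τ) at fixed clearance.
D₂ = D₁ × (Css,target / Css,current) × (τ₂/τ₁) = 2000 × (8.38/7.09) × (6/24) = 591.0 mg

591 mg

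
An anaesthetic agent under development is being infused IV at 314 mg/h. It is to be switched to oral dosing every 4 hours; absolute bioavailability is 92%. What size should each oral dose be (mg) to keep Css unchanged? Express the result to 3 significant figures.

1370 mg

To maintain the same Css, the systemic dosing rate must be unchanged: F·D/τ = infusion rate.
D = rate × τ / F = 314 × 4 / 0.92 = 1365 mg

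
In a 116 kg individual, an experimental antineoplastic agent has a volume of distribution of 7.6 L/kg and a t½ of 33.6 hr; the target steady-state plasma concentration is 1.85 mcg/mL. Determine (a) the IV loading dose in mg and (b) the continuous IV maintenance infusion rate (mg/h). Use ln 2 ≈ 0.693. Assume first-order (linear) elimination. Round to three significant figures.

Total Vd = 7.6 × 116 = 881.6 L
LD = Vd × C = 881.6 × 1.85 = 1631 mg
CL = 0.693 × Vd / t½ = 0.693 × 881.6 / 33.6 = 18.18 L/h
Infusion rate = CL × Css = 18.18 × 1.85 = 33.63 mg/h

(a) 1630 mg; (b) 33.6 mg/h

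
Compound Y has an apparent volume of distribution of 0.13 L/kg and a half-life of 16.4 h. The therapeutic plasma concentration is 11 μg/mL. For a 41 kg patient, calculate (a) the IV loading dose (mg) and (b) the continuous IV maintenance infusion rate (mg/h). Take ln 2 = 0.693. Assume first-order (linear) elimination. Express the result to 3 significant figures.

Vd(total) = 41 kg × 0.13 L/kg = 5.330 L
LD = Vd × C = 5.330 × 11 = 58.63 mg
CL = 0.693 × Vd / t½ = 0.693 × 5.330 / 16.4 = 0.2252 L/h
Infusion rate = CL × Css = 0.2252 × 11 = 2.477 mg/h

(a) 58.6 mg; (b) 2.48 mg/h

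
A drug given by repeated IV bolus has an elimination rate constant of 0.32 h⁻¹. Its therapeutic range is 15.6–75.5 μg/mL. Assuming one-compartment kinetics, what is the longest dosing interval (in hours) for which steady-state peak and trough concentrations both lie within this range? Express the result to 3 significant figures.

4.93 h

Between IV bolus doses, concentration decays as C = C₀·e^(−kτ), so C_peak/C_trough = e^(kτ).
τ_max = ln(C_peak/C_trough) / k = ln(75.5/15.6) / 0.3200 = 1.577 / 0.3200 = 4.928 h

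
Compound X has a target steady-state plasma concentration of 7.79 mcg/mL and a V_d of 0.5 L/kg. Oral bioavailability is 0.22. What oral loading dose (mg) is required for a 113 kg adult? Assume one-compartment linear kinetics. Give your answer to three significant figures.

2000 mg

Vd = 0.5 L/kg × 113 kg = 56.50 L
The loading dose fills Vd to the target concentration.
LD = Vd × C / F = 56.50 × 7.790 / 0.22 = 2001 mg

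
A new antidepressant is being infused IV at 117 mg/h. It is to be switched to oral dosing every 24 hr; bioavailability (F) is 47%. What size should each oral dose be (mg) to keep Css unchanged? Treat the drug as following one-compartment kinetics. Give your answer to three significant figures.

5970 mg

To maintain the same Css, the systemic dosing rate must be unchanged: F·D/τ = infusion rate.
D = rate × τ / F = 117 × 24 / 0.47 = 5974 mg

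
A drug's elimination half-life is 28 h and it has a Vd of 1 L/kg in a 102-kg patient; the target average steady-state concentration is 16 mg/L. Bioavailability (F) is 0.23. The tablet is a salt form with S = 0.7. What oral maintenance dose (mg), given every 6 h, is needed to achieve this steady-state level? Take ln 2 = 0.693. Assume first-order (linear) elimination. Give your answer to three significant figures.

Vd(total) = 102 kg × 1 L/kg = 102.0 L
CL = 0.693 × Vd / t½ = 0.693 × 102.0 / 28 = 2.525 L/h
D = CL × Css × τ / F / S = 2.525 × 16 × 6 / 0.23 / 0.7 = 1506 mg

1510 mg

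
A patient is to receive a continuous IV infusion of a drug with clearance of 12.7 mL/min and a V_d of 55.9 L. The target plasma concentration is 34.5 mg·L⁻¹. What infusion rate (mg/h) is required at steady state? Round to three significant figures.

Convert clearance: 12.7 mL/min × 60 min/h ÷ 1000 mL/L = 0.7620 L/h
R₀ = 0.7620 × 34.5 = 26.29 mg/h

26.3 mg/h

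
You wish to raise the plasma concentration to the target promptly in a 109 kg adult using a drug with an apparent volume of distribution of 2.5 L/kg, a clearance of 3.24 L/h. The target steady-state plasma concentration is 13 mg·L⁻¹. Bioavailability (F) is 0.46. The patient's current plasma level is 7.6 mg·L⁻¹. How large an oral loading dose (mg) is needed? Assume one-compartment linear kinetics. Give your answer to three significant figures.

3200 mg

Vd(total) = 109 kg × 2.5 L/kg = 272.5 L
Concentration deficit ΔC = 13 − 7.6 = 5.400 mg/L
LD = Vd × ΔC / F = 272.5 × 5.400 / 0.46 = 3199 mg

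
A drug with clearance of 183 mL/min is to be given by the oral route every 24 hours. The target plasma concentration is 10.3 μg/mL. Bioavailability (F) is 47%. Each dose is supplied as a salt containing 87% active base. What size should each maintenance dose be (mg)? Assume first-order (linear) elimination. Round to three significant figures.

CL = 183 mL/min × 60/1000 = 10.98 L/h
D = CL × Css × τ / F / S = 10.98 × 10.3 × 24 / 0.47 / 0.87 = 6638 mg

6640 mg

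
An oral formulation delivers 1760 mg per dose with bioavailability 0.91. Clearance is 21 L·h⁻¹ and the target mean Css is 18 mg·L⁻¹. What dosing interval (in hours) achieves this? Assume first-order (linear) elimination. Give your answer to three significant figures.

4.24 h

F·D/τ = CL·Css → τ = F·D / (CL·Css).
τ = 0.91 × 1760 / (21 × 18) = 4.237 h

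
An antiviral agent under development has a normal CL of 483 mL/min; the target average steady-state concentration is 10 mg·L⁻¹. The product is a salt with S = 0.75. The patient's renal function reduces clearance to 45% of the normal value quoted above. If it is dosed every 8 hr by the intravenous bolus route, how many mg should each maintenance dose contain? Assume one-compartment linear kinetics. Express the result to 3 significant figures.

CL = 483 mL/min × 60/1000 = 28.98 L/h
Patient clearance = 0.45 × 28.98 = 13.04 L/h
At steady state, dose per interval replaces the amount cleared in that interval: S·D/τ = CL·Css.
D = CL × Css × τ / S = 13.04 × 10 × 8 / 0.75 = 1391 mg

1390 mg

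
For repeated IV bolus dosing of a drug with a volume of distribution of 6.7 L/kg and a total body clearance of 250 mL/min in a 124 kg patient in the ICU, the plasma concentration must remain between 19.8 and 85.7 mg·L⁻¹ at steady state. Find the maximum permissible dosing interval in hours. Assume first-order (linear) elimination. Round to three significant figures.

Total Vd = 6.7 × 124 = 830.8 L
CL = 250 mL/min × 60/1000 = 15.00 L/h
k = CL / Vd = 15.00 / 830.8 = 0.01805 h⁻¹
Between IV bolus doses, concentration decays as C = C₀·e^(−kτ), so C_peak/C_trough = e^(kτ).
τ_max = ln(C_peak/C_trough) / k = ln(85.7/19.8) / 0.01805 = 1.465 / 0.01805 = 81.16 h

81.2 h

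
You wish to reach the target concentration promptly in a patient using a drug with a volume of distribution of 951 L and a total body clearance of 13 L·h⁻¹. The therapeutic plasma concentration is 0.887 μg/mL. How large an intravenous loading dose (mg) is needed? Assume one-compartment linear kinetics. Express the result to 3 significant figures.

The loading dose fills Vd to the target concentration.
LD = Vd × C = 951.0 × 0.8870 = 843.5 mg

844 mg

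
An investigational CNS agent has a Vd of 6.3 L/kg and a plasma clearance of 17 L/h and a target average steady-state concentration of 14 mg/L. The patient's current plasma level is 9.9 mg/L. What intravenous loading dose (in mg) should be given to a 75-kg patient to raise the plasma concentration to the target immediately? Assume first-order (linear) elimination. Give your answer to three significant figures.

Total Vd = 6.3 × 75 = 472.5 L
Concentration deficit ΔC = 14 − 9.9 = 4.100 mg/L
LD = Vd × ΔC = 472.5 × 4.100 = 1937 mg

1940 mg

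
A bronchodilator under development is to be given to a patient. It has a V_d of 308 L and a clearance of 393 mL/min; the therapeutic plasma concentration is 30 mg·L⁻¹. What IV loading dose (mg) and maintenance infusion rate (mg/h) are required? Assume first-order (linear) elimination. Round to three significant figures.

Loading dose = Vd × C = 308.0 × 30 = 9240 mg
Convert clearance: 393 mL/min × 60 min/h ÷ 1000 mL/L = 23.58 L/h
Maintenance: replace elimination → rate = CL × Css = 23.58 × 30 = 707.4 mg/h

(a) 9240 mg; (b) 707 mg/h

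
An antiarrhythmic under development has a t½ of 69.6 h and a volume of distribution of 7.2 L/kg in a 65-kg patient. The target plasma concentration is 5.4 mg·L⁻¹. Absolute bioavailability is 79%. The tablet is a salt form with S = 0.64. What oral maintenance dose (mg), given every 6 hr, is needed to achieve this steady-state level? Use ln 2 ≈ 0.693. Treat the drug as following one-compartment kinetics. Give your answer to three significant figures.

299 mg

Vd(total) = 65 kg × 7.2 L/kg = 468.0 L
k = 0.693/69.6 = 0.009957 h⁻¹, so CL = k·Vd = 0.009957 × 468.0 = 4.660 L/h
D = CL × Css × τ / F / S = 4.660 × 5.4 × 6 / 0.79 / 0.64 = 298.6 mg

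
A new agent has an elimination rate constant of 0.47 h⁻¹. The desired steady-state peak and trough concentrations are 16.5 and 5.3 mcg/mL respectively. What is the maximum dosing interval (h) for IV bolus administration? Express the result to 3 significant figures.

Between IV bolus doses, concentration decays as C = C₀·e^(−kτ), so C_peak/C_trough = e^(kτ).
τ_max = ln(C_peak/C_trough) / k = ln(16.5/5.3) / 0.4700 = 1.136 / 0.4700 = 2.417 h

2.42 h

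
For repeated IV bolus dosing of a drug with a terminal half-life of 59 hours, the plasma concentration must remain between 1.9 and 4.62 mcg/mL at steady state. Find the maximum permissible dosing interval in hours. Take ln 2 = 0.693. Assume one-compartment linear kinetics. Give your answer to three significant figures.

75.6 h

k = 0.693 / t½ = 0.693 / 59 = 0.01175 h⁻¹
Between IV bolus doses, concentration decays as C = C₀·e^(−kτ), so C_peak/C_trough = e^(kτ).
τ_max = ln(C_peak/C_trough) / k = ln(4.62/1.9) / 0.01175 = 0.8885 / 0.01175 = 75.62 h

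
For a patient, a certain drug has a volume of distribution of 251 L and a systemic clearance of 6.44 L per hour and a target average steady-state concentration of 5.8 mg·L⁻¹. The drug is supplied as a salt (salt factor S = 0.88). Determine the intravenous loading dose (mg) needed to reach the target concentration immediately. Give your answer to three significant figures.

LD is governed by Vd — clearance does not enter the loading-dose calculation.
LD = Vd × C / S = 251.0 × 5.800 / 0.88 = 1654 mg

1650 mg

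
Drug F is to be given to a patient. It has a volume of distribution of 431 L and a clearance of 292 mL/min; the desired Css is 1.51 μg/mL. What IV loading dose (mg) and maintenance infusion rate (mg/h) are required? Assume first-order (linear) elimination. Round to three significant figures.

(a) 651 mg; (b) 26.5 mg/h

Loading dose = Vd × C = 431.0 × 1.51 = 650.8 mg
CL = 292 mL/min = 292 × 0.06 = 17.52 L/h
Maintenance infusion rate = CL × Css = 17.52 × 1.51 = 26.46 mg/h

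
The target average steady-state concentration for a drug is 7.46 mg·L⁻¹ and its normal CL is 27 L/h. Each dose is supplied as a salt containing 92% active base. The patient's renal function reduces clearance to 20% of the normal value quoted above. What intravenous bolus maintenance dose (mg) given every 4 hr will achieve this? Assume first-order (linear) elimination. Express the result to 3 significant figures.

Patient clearance = 0.2 × 27.00 = 5.400 L/h
D = CL × Css × τ / S = 5.400 × 7.46 × 4 / 0.92 = 175.1 mg

175 mg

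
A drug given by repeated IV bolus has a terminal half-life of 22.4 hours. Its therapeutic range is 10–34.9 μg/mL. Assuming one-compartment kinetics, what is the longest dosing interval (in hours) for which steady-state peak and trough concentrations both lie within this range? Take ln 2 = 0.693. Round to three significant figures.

k = 0.693 / t½ = 0.693 / 22.4 = 0.03094 h⁻¹
Between IV bolus doses, concentration decays as C = C₀·e^(−kτ), so C_peak/C_trough = e^(kτ).
τ_max = ln(C_peak/C_trough) / k = ln(34.9/10) / 0.03094 = 1.250 / 0.03094 = 40.40 h

40.4 h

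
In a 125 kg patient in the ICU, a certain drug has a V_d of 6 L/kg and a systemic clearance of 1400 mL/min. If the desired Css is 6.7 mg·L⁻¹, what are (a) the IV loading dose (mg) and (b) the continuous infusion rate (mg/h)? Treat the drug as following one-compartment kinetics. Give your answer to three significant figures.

Total Vd = 6 × 125 = 750.0 L
LD = Vd · C_target = 750.0 × 6.7 = 5025 mg
CL = 1400 mL/min × 60/1000 = 84.00 L/h
Infusion rate = 84.00 L/h × 6.7 mg/L = 562.8 mg/h

(a) 5030 mg; (b) 563 mg/h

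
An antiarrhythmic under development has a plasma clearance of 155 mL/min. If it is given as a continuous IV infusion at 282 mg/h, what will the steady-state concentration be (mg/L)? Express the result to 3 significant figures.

30.3 mg/L

CL = 155 mL/min × 60/1000 = 9.300 L/h
Css = rate / CL = 282 / 9.300 = 30.32 mg/L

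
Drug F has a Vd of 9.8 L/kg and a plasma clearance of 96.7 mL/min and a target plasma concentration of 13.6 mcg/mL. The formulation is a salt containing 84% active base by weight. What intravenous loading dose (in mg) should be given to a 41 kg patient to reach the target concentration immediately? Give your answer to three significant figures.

Vd(total) = 41 kg × 9.8 L/kg = 401.8 L
LD = Vd × C / S = 401.8 × 13.60 / 0.84 = 6505 mg

6510 mg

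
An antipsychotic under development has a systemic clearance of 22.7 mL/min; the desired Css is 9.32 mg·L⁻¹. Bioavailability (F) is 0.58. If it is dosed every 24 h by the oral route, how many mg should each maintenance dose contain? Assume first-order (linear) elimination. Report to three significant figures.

CL = 22.7 mL/min = 22.7 × 0.06 = 1.362 L/h
D = CL × Css × τ / F = 1.362 × 9.32 × 24 / 0.58 = 525.3 mg

525 mg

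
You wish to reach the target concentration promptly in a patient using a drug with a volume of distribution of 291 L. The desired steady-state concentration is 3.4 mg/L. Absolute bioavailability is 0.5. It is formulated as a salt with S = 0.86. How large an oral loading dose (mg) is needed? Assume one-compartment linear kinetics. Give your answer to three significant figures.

2300 mg

LD = Vd × C / F / S = 291.0 × 3.400 / 0.5 / 0.86 = 2301 mg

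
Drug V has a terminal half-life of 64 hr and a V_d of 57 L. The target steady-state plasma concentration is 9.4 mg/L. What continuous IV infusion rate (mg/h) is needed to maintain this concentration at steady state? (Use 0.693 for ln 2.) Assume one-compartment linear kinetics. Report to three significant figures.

5.80 mg/h

CL = ln 2 · Vd / t½ = 0.693 × 57.00 / 64 = 0.6172 L/h
Infusion rate = CL × Css = 0.6172 × 9.4 = 5.802 mg/h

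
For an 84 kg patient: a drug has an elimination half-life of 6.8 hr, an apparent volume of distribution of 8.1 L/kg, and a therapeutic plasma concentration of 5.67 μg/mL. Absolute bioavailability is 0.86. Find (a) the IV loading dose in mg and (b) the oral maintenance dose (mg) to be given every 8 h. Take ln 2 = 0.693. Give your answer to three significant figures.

(a) 3860 mg; (b) 3660 mg

Vd(total) = 84 kg × 8.1 L/kg = 680.4 L
LD = Vd × C = 680.4 × 5.67 = 3858 mg
CL = 0.693 × Vd / t½ = 0.693 × 680.4 / 6.8 = 69.34 L/h
D = CL × Css × τ / F = 69.34 × 5.67 × 8 / 0.86 = 3657 mg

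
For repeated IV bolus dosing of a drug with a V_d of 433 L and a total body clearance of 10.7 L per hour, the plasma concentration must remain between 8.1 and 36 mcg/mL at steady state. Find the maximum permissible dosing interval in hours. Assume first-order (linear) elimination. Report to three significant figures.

k = CL / Vd = 10.70 / 433.0 = 0.02471 h⁻¹
Between IV bolus doses, concentration decays as C = C₀·e^(−kτ), so C_peak/C_trough = e^(kτ).
τ_max = ln(C_peak/C_trough) / k = ln(36/8.1) / 0.02471 = 1.492 / 0.02471 = 60.38 h

60.4 h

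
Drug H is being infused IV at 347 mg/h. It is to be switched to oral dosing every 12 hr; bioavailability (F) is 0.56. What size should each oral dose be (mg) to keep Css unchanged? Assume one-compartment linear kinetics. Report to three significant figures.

7440 mg

To maintain the same Css, the systemic dosing rate must be unchanged: F·D/τ = infusion rate.
D = rate × τ / F = 347 × 12 / 0.56 = 7436 mg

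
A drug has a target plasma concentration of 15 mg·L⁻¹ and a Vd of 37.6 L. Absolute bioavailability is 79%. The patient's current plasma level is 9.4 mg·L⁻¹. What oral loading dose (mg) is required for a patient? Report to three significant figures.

Concentration deficit ΔC = 15 − 9.4 = 5.600 mg/L
LD = Vd × ΔC / F = 37.60 × 5.600 / 0.79 = 266.5 mg

267 mg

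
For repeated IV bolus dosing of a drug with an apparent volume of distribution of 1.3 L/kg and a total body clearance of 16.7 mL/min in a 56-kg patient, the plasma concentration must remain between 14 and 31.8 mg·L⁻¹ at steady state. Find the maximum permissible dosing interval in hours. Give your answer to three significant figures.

Vd(total) = 56 kg × 1.3 L/kg = 72.80 L
CL = 16.7 mL/min × 60/1000 = 1.002 L/h
k = CL / Vd = 1.002 / 72.80 = 0.01376 h⁻¹
Between IV bolus doses, concentration decays as C = C₀·e^(−kτ), so C_peak/C_trough = e^(kτ).
τ_max = ln(C_peak/C_trough) / k = ln(31.8/14) / 0.01376 = 0.8204 / 0.01376 = 59.62 h

59.6 h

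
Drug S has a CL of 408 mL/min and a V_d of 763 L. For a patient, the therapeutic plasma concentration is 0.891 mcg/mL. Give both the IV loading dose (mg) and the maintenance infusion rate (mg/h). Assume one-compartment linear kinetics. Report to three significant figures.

Loading: fill Vd to C_target → 763.0 L × 0.891 mg/L = 679.8 mg
Convert clearance: 408 mL/min × 60 min/h ÷ 1000 mL/L = 24.48 L/h
Maintenance: replace elimination → rate = CL × Css = 24.48 × 0.891 = 21.81 mg/h

(a) 680 mg; (b) 21.8 mg/h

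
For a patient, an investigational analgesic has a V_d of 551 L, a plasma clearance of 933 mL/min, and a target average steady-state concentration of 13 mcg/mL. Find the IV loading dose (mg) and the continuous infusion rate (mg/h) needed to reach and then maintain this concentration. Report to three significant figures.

LD = Vd · C_target = 551.0 × 13 = 7163 mg
CL = 933 mL/min = 933 × 0.06 = 55.98 L/h
Infusion rate = 55.98 L/h × 13 mg/L = 727.7 mg/h

(a) 7160 mg; (b) 728 mg/h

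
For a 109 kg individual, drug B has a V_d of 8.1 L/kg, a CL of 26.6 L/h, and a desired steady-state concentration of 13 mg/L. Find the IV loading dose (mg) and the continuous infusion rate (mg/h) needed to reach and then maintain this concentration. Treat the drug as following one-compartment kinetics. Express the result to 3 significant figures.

(a) 11500 mg; (b) 346 mg/h

Total Vd = 8.1 × 109 = 882.9 L
Loading dose = Vd × C = 882.9 × 13 = 11480 mg
Infusion rate = 26.60 L/h × 13 mg/L = 345.8 mg/h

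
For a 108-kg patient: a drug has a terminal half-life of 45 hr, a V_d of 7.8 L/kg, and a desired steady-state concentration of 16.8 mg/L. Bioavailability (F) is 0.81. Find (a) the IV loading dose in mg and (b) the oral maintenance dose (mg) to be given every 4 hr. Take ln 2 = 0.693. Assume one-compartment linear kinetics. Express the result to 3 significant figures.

Vd = 7.8 L/kg × 108 kg = 842.4 L
LD = Vd × C = 842.4 × 16.8 = 14150 mg
CL = 0.693 × Vd / t½ = 0.693 × 842.4 / 45 = 12.97 L/h
D = CL × Css × τ / F = 12.97 × 16.8 × 4 / 0.81 = 1076 mg

(a) 14200 mg; (b) 1080 mg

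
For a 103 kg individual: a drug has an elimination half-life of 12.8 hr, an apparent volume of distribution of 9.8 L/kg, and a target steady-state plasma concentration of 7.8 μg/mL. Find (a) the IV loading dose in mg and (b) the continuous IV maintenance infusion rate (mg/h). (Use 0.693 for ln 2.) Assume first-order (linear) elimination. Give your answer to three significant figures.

Total Vd = 9.8 × 103 = 1009 L
LD = Vd × C = 1009 × 7.8 = 7870 mg
CL = 0.693 × Vd / t½ = 0.693 × 1009 / 12.8 = 54.63 L/h
Infusion rate = CL × Css = 54.63 × 7.8 = 426.1 mg/h

(a) 7870 mg; (b) 426 mg/h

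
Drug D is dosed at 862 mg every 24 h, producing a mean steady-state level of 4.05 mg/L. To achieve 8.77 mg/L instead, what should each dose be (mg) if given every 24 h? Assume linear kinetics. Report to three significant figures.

1870 mg

For first-order elimination, Css ∝ F·D/(CL·τ); F and CL are unchanged, so Css ∝ D/τ.
D₂ = D₁ × (Css,target / Css,current) = 862 × 8.77/4.05 = 1867 mg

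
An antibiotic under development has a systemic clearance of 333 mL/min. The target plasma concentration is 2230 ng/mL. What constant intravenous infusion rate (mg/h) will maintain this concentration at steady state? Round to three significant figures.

44.6 mg/h

CL = 333 mL/min × 60/1000 = 19.98 L/h
C = 2230 ng/mL = 2.230 mg/L
Infusion rate = CL · Css = 19.98 L/h × 2.23 mg/L = 44.56 mg/h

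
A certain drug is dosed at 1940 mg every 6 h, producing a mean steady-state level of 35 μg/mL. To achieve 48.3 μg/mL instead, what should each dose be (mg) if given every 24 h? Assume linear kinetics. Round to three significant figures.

For first-order elimination, Css ∝ F·D/(CL·τ); F and CL are unchanged, so Css ∝ D/τ.
D₂ = D₁ × (Css,target / Css,current) × (τ₂/τ₁) = 1940 × (48.3/35) × (24/6) = 10710 mg

10700 mg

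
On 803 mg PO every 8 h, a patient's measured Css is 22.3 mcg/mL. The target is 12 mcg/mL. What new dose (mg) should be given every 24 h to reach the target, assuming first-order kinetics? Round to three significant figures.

1300 mg

With linear kinetics, Css is proportional to dose rate (D/τ) at fixed clearance.
D₂ = D₁ × (Css,target / Css,current) × (τ₂/τ₁) = 803 × (12/22.3) × (24/8) = 1296 mg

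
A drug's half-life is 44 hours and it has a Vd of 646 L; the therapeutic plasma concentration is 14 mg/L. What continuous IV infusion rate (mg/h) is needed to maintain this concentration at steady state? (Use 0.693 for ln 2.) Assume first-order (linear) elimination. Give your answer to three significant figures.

142 mg/h

CL = 0.693 × Vd / t½ = 0.693 × 646.0 / 44 = 10.17 L/h
Infusion rate = CL × Css = 10.17 × 14 = 142.4 mg/h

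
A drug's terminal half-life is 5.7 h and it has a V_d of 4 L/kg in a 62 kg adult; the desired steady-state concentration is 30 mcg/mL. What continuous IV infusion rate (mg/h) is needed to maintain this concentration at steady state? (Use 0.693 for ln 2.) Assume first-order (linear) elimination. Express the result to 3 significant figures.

905 mg/h

Total Vd = 4 × 62 = 248.0 L
CL = 0.693 × Vd / t½ = 0.693 × 248.0 / 5.7 = 30.15 L/h
Infusion rate = CL × Css = 30.15 × 30 = 904.5 mg/h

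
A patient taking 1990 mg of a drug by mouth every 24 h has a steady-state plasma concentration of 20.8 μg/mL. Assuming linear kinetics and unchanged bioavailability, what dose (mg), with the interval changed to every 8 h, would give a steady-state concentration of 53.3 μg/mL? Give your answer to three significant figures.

With linear kinetics, Css is proportional to dose rate (D/τ) at fixed clearance.
D₂ = D₁ × (Css,target / Css,current) × (τ₂/τ₁) = 1990 × (53.3/20.8) × (8/24) = 1700 mg

1700 mg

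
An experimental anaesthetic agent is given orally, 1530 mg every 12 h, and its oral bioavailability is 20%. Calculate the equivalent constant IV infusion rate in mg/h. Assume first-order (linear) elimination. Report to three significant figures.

Equivalent systemic input: infusion rate = F·D/τ.
Rate = 0.2 × 1530 / 12 = 25.50 mg/h

25.5 mg/h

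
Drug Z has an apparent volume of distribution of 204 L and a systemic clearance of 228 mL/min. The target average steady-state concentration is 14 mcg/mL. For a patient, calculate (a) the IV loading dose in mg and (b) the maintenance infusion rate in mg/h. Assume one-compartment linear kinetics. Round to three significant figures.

Loading: fill Vd to C_target → 204.0 L × 14 mg/L = 2856 mg
Convert clearance: 228 mL/min × 60 min/h ÷ 1000 mL/L = 13.68 L/h
Maintenance: replace elimination → rate = CL × Css = 13.68 × 14 = 191.5 mg/h

(a) 2860 mg; (b) 192 mg/h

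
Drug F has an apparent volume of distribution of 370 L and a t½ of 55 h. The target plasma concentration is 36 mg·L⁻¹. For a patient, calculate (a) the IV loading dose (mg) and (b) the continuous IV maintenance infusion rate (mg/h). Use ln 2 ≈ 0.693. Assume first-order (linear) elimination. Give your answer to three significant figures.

(a) 13300 mg; (b) 168 mg/h

LD = Vd × C = 370.0 × 36 = 13320 mg
CL = 0.693 × Vd / t½ = 0.693 × 370.0 / 55 = 4.662 L/h
Infusion rate = CL × Css = 4.662 × 36 = 167.8 mg/h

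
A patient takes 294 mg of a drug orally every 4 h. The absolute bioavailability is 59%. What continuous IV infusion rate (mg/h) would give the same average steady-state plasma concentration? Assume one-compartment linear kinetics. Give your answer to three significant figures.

43.4 mg/h

Equivalent systemic input: infusion rate = F·D/τ.
Rate = 0.59 × 294 / 4 = 43.37 mg/h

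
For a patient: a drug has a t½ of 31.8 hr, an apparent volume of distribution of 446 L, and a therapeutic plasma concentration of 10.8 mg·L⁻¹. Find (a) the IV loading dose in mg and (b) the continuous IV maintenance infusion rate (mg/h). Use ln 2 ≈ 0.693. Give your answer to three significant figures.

LD = Vd × C = 446.0 × 10.8 = 4817 mg
CL = 0.693 × Vd / t½ = 0.693 × 446.0 / 31.8 = 9.719 L/h
Infusion rate = CL × Css = 9.719 × 10.8 = 105.0 mg/h

(a) 4820 mg; (b) 105 mg/h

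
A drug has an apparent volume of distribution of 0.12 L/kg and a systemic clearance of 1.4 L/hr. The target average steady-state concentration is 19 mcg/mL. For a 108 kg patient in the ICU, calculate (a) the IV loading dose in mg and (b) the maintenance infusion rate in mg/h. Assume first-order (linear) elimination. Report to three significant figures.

(a) 246 mg; (b) 26.6 mg/h

Vd(total) = 108 kg × 0.12 L/kg = 12.96 L
Loading: fill Vd to C_target → 12.96 L × 19 mg/L = 246.2 mg
Maintenance infusion rate = CL × Css = 1.400 × 19 = 26.60 mg/h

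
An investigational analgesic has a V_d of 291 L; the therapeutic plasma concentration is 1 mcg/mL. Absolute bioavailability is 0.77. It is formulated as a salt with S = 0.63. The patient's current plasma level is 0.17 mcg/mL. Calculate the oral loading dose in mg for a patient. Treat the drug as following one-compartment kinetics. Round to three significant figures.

498 mg

Concentration deficit ΔC = 1 − 0.17 = 0.8300 mg/L
LD = Vd × ΔC / F / S = 291.0 × 0.8300 / 0.77 / 0.63 = 497.9 mg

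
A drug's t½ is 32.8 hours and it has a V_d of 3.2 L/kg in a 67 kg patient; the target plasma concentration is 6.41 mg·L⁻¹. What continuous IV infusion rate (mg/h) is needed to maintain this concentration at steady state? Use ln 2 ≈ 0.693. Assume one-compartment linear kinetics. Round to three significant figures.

29.0 mg/h

Total Vd = 3.2 × 67 = 214.4 L
CL = 0.693 × Vd / t½ = 0.693 × 214.4 / 32.8 = 4.530 L/h
Infusion rate = CL × Css = 4.530 × 6.41 = 29.04 mg/h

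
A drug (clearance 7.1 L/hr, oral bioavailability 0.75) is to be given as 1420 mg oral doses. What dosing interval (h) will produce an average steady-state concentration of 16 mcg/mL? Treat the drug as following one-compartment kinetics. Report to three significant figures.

9.38 h

F·D/τ = CL·Css → τ = F·D / (CL·Css).
τ = 0.75 × 1420 / (7.1 × 16) = 9.375 h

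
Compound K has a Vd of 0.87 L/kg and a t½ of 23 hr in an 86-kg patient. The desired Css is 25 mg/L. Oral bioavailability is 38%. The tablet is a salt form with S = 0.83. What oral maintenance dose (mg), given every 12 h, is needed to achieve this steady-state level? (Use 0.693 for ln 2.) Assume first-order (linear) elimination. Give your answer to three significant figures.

Vd(total) = 86 kg × 0.87 L/kg = 74.82 L
CL = 0.693 × Vd / t½ = 0.693 × 74.82 / 23 = 2.254 L/h
D = CL × Css × τ / F / S = 2.254 × 25 × 12 / 0.38 / 0.83 = 2144 mg

2140 mg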